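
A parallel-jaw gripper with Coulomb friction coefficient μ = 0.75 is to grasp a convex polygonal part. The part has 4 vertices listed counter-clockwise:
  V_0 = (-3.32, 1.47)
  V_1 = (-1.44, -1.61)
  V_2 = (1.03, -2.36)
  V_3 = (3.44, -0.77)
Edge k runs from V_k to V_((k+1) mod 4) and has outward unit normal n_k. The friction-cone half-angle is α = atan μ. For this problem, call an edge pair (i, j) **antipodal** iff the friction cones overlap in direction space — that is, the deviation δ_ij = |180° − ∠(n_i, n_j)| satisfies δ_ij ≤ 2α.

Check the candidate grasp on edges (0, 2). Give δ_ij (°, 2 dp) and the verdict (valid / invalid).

δ = 87.98°, invalid

α = atan 0.75 = 36.87°;  2α = 73.74°
edge 0: e_0 = (+1.88, -3.08);  n_0 = (-0.8536, -0.5210)
edge 2: e_2 = (+2.41, +1.59);  n_2 = (+0.5507, -0.8347)
∠(n_0, n_2) = 92.02°
δ = |180° − 92.02°| = 87.98°
87.98° > 2α = 73.74°  →  invalid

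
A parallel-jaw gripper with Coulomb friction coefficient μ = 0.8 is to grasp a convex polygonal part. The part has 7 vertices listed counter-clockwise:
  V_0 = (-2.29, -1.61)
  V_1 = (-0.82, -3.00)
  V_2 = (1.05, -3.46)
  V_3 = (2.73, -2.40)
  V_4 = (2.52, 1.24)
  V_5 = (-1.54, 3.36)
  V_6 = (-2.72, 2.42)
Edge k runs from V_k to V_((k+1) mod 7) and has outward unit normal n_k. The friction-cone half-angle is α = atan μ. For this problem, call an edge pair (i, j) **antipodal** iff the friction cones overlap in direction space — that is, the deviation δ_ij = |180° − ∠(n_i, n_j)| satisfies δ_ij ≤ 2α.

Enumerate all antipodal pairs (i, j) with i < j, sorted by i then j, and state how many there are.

count = 11; pairs: (0,3), (0,4), (1,3), (1,4), (1,5), (2,4), (2,5), (2,6), (3,5), (3,6), (4,6)

α = atan 0.8 = 38.66°;  2α = 77.32°
n_0 = (-0.6871, -0.7266)
n_1 = (-0.2389, -0.9711)
n_2 = (+0.5336, -0.8457)
n_3 = (+0.9983, +0.0576)
n_4 = (+0.4629, +0.8864)
n_5 = (-0.6231, +0.7822)
n_6 = (-0.9944, -0.1061)
  (0,1): δ = 150.42°  ·
  (0,2): δ = 104.35°  ·
  (0,3): δ = 43.30°  ✓
  (0,4): δ = 15.83°  ✓
  (0,5): δ = 81.94°  ·
  (0,6): δ = 139.49°  ·
  (1,2): δ = 133.93°  ·
  (1,3): δ = 72.88°  ✓
  (1,4): δ = 13.75°  ✓
  (1,5): δ = 52.36°  ✓
  (1,6): δ = 109.91°  ·
  (2,3): δ = 118.95°  ·
  (2,4): δ = 59.82°  ✓
  (2,5): δ = 6.29°  ✓
  (2,6): δ = 63.84°  ✓
  (3,4): δ = 120.87°  ·
  (3,5): δ = 54.76°  ✓
  (3,6): δ = 2.79°  ✓
  (4,5): δ = 113.89°  ·
  (4,6): δ = 56.34°  ✓
  (5,6): δ = 122.45°  ·
antipodal pairs: 11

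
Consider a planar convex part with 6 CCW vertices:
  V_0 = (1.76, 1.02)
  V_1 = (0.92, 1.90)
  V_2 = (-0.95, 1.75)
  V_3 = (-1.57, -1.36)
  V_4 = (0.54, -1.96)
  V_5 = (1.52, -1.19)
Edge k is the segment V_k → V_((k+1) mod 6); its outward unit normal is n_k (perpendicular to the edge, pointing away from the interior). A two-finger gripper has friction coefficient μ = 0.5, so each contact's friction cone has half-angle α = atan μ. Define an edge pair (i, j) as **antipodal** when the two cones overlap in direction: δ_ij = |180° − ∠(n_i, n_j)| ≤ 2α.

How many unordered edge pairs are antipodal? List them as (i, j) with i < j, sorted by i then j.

count = 5; pairs: (0,3), (1,3), (1,4), (2,4), (2,5)

α = atan 0.5 = 26.57°;  2α = 53.13°
n_0 = (+0.7234, +0.6905)
n_1 = (-0.0800, +0.9968)
n_2 = (-0.9807, +0.1955)
n_3 = (-0.2735, -0.9619)
n_4 = (+0.6178, -0.7863)
n_5 = (+0.9942, -0.1080)
  (0,1): δ = 129.08°  ·
  (0,2): δ = 54.94°  ·
  (0,3): δ = 30.46°  ✓
  (0,4): δ = 84.49°  ·
  (0,5): δ = 130.13°  ·
  (1,2): δ = 105.86°  ·
  (1,3): δ = 20.46°  ✓
  (1,4): δ = 33.57°  ✓
  (1,5): δ = 79.22°  ·
  (2,3): δ = 94.60°  ·
  (2,4): δ = 40.57°  ✓
  (2,5): δ = 5.08°  ✓
  (3,4): δ = 125.97°  ·
  (3,5): δ = 80.32°  ·
  (4,5): δ = 134.36°  ·
antipodal pairs: 5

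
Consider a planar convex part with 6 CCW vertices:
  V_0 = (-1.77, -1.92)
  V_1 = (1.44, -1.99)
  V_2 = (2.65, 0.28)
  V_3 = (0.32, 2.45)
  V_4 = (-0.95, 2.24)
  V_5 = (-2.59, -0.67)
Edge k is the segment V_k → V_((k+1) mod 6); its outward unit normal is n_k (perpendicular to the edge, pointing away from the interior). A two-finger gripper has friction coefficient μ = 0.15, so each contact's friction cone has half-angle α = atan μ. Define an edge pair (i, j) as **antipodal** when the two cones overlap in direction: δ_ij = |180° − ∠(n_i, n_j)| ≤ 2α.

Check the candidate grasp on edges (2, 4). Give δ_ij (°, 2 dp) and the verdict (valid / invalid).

δ = 76.44°, invalid

α = atan 0.15 = 8.53°;  2α = 17.06°
edge 2: e_2 = (-2.33, +2.17);  n_2 = (+0.6815, +0.7318)
edge 4: e_4 = (-1.64, -2.91);  n_4 = (-0.8712, +0.4910)
∠(n_2, n_4) = 103.56°
δ = |180° − 103.56°| = 76.44°
76.44° > 2α = 17.06°  →  invalid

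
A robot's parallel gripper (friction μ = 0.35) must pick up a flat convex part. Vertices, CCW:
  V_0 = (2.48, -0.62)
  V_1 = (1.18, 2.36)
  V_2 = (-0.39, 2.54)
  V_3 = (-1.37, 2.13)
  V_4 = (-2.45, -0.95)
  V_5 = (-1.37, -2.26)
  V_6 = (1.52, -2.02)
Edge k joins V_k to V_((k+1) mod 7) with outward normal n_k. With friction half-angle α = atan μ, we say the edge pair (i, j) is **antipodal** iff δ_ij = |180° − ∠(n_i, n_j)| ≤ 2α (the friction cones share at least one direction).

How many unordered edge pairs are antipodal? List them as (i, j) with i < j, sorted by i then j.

α = atan 0.35 = 19.29°;  2α = 38.58°
n_0 = (+0.9166, +0.3999)
n_1 = (+0.1139, +0.9935)
n_2 = (-0.3860, +0.9225)
n_3 = (-0.9437, +0.3309)
n_4 = (-0.7716, -0.6361)
n_5 = (+0.0828, -0.9966)
n_6 = (+0.8247, -0.5655)
  (0,1): δ = 120.11°  ·
  (0,2): δ = 90.87°  ·
  (0,3): δ = 42.89°  ·
  (0,4): δ = 15.93°  ✓
  (0,5): δ = 71.18°  ·
  (0,6): δ = 121.99°  ·
  (1,2): δ = 150.76°  ·
  (1,3): δ = 102.78°  ·
  (1,4): δ = 43.96°  ·
  (1,5): δ = 11.29°  ✓
  (1,6): δ = 62.10°  ·
  (2,3): δ = 132.03°  ·
  (2,4): δ = 73.20°  ·
  (2,5): δ = 17.96°  ✓
  (2,6): δ = 32.86°  ✓
  (3,4): δ = 121.17°  ·
  (3,5): δ = 65.93°  ·
  (3,6): δ = 15.12°  ✓
  (4,5): δ = 124.76°  ·
  (4,6): δ = 73.94°  ·
  (5,6): δ = 129.19°  ·
antipodal pairs: 5

count = 5; pairs: (0,4), (1,5), (2,5), (2,6), (3,6)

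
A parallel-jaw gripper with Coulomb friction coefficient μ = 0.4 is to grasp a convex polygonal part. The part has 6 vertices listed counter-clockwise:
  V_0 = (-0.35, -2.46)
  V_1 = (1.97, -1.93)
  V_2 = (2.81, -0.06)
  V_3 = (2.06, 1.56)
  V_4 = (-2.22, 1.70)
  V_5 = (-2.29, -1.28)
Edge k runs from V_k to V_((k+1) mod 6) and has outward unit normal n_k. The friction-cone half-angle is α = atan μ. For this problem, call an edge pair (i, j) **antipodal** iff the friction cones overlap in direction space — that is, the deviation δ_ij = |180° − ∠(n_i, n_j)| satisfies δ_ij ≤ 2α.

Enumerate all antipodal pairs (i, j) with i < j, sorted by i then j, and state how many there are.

count = 5; pairs: (0,3), (1,4), (2,4), (2,5), (3,5)

α = atan 0.4 = 21.80°;  2α = 43.60°
n_0 = (+0.2227, -0.9749)
n_1 = (+0.9122, -0.4098)
n_2 = (+0.9075, +0.4201)
n_3 = (+0.0327, +0.9995)
n_4 = (-0.9997, +0.0235)
n_5 = (-0.5197, -0.8544)
  (0,1): δ = 127.06°  ·
  (0,2): δ = 78.03°  ·
  (0,3): δ = 14.74°  ✓
  (0,4): δ = 75.79°  ·
  (0,5): δ = 135.82°  ·
  (1,2): δ = 130.97°  ·
  (1,3): δ = 67.68°  ·
  (1,4): δ = 22.84°  ✓
  (1,5): δ = 82.88°  ·
  (2,3): δ = 116.72°  ·
  (2,4): δ = 26.19°  ✓
  (2,5): δ = 33.85°  ✓
  (3,4): δ = 89.47°  ·
  (3,5): δ = 29.44°  ✓
  (4,5): δ = 119.96°  ·
antipodal pairs: 5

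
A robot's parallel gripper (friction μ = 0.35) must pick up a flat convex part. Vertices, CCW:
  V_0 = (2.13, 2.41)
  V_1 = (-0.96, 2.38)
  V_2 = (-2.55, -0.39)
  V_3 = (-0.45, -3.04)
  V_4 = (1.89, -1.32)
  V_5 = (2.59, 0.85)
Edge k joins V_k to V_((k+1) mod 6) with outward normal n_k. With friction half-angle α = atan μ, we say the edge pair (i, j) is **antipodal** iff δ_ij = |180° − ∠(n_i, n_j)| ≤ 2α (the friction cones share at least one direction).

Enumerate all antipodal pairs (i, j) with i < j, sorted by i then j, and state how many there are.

count = 4; pairs: (0,3), (1,3), (1,4), (2,5)

α = atan 0.35 = 19.29°;  2α = 38.58°
n_0 = (-0.0097, +1.0000)
n_1 = (-0.8673, +0.4978)
n_2 = (-0.7837, -0.6211)
n_3 = (+0.5923, -0.8057)
n_4 = (+0.9517, -0.3070)
n_5 = (+0.9592, +0.2828)
  (0,1): δ = 120.41°  ·
  (0,2): δ = 52.16°  ·
  (0,3): δ = 35.76°  ✓
  (0,4): δ = 71.57°  ·
  (0,5): δ = 105.87°  ·
  (1,2): δ = 111.75°  ·
  (1,3): δ = 23.83°  ✓
  (1,4): δ = 11.98°  ✓
  (1,5): δ = 46.29°  ·
  (2,3): δ = 92.08°  ·
  (2,4): δ = 56.27°  ·
  (2,5): δ = 21.97°  ✓
  (3,4): δ = 144.20°  ·
  (3,5): δ = 109.89°  ·
  (4,5): δ = 145.69°  ·
antipodal pairs: 4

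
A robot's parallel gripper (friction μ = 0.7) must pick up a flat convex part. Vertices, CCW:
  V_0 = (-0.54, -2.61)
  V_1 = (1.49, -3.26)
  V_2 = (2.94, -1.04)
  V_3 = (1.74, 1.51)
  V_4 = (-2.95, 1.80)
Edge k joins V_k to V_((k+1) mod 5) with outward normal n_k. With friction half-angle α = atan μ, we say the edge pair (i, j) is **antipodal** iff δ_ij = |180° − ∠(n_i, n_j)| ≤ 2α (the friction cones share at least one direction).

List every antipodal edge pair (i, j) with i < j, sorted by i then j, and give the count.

count = 6; pairs: (0,2), (0,3), (1,3), (1,4), (2,4), (3,4)

α = atan 0.7 = 34.99°;  2α = 69.98°
n_0 = (-0.3049, -0.9524)
n_1 = (+0.8372, -0.5468)
n_2 = (+0.9048, +0.4258)
n_3 = (+0.0617, +0.9981)
n_4 = (-0.8775, -0.4795)
  (0,1): δ = 105.40°  ·
  (0,2): δ = 47.04°  ✓
  (0,3): δ = 14.22°  ✓
  (0,4): δ = 136.41°  ·
  (1,2): δ = 121.65°  ·
  (1,3): δ = 60.39°  ✓
  (1,4): δ = 61.81°  ✓
  (2,3): δ = 118.74°  ·
  (2,4): δ = 3.45°  ✓
  (3,4): δ = 57.81°  ✓
antipodal pairs: 6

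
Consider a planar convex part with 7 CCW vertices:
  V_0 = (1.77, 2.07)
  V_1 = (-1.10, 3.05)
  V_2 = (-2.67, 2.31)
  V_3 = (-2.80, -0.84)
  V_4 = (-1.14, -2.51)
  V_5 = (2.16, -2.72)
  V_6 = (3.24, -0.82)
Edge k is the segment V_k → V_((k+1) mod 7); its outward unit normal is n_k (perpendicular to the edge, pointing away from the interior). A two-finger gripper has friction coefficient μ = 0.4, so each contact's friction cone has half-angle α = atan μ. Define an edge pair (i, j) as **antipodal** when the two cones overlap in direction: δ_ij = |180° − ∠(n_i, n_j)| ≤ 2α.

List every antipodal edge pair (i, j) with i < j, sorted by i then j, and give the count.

count = 7; pairs: (0,3), (0,4), (1,4), (1,5), (2,5), (2,6), (3,6)

α = atan 0.4 = 21.80°;  2α = 43.60°
n_0 = (+0.3231, +0.9463)
n_1 = (-0.4264, +0.9046)
n_2 = (-0.9991, +0.0412)
n_3 = (-0.7092, -0.7050)
n_4 = (-0.0635, -0.9980)
n_5 = (+0.8694, -0.4942)
n_6 = (+0.8913, +0.4534)
  (0,1): δ = 135.91°  ·
  (0,2): δ = 73.51°  ·
  (0,3): δ = 26.32°  ✓
  (0,4): δ = 15.21°  ✓
  (0,5): δ = 79.24°  ·
  (0,6): δ = 135.81°  ·
  (1,2): δ = 117.60°  ·
  (1,3): δ = 70.41°  ·
  (1,4): δ = 28.88°  ✓
  (1,5): δ = 35.15°  ✓
  (1,6): δ = 91.72°  ·
  (2,3): δ = 132.81°  ·
  (2,4): δ = 91.28°  ·
  (2,5): δ = 27.25°  ✓
  (2,6): δ = 29.32°  ✓
  (3,4): δ = 138.47°  ·
  (3,5): δ = 74.44°  ·
  (3,6): δ = 17.87°  ✓
  (4,5): δ = 115.97°  ·
  (4,6): δ = 59.40°  ·
  (5,6): δ = 123.43°  ·
antipodal pairs: 7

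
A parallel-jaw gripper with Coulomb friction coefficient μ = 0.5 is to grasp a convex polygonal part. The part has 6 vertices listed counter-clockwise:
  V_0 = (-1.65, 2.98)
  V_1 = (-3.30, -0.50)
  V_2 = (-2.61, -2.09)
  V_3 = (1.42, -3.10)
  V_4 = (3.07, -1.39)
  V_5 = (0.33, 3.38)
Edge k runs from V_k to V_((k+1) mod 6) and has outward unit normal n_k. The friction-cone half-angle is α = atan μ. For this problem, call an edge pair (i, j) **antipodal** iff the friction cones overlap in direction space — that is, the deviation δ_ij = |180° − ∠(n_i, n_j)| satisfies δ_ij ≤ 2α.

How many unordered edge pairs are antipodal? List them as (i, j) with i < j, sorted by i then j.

count = 5; pairs: (0,3), (1,4), (2,4), (2,5), (3,5)

α = atan 0.5 = 26.57°;  2α = 53.13°
n_0 = (-0.9036, +0.4284)
n_1 = (-0.9173, -0.3981)
n_2 = (-0.2431, -0.9700)
n_3 = (+0.7196, -0.6944)
n_4 = (+0.8671, +0.4981)
n_5 = (-0.1980, +0.9802)
  (0,1): δ = 131.17°  ·
  (0,2): δ = 78.70°  ·
  (0,3): δ = 18.61°  ✓
  (0,4): δ = 55.24°  ·
  (0,5): δ = 126.79°  ·
  (1,2): δ = 127.53°  ·
  (1,3): δ = 67.44°  ·
  (1,4): δ = 6.42°  ✓
  (1,5): δ = 77.96°  ·
  (2,3): δ = 119.91°  ·
  (2,4): δ = 46.06°  ✓
  (2,5): δ = 25.49°  ✓
  (3,4): δ = 106.15°  ·
  (3,5): δ = 34.60°  ✓
  (4,5): δ = 108.45°  ·
antipodal pairs: 5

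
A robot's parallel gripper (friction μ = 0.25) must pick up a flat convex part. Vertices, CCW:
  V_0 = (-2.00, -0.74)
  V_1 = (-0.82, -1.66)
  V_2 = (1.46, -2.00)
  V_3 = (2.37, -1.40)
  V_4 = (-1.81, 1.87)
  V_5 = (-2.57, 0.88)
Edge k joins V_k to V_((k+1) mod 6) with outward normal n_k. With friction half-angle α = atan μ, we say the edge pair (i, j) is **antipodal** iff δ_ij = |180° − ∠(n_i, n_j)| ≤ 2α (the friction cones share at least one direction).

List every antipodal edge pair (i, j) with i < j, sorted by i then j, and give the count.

α = atan 0.25 = 14.04°;  2α = 28.07°
n_0 = (-0.6149, -0.7886)
n_1 = (-0.1475, -0.9891)
n_2 = (+0.5505, -0.8349)
n_3 = (+0.6162, +0.7876)
n_4 = (-0.7932, +0.6089)
n_5 = (-0.9433, -0.3319)
  (0,1): δ = 150.54°  ·
  (0,2): δ = 108.66°  ·
  (0,3): δ = 0.09°  ✓
  (0,4): δ = 90.43°  ·
  (0,5): δ = 147.33°  ·
  (1,2): δ = 138.12°  ·
  (1,3): δ = 29.55°  ·
  (1,4): δ = 60.97°  ·
  (1,5): δ = 117.87°  ·
  (2,3): δ = 71.43°  ·
  (2,4): δ = 19.09°  ✓
  (2,5): δ = 75.99°  ·
  (3,4): δ = 89.48°  ·
  (3,5): δ = 32.58°  ·
  (4,5): δ = 123.10°  ·
antipodal pairs: 2

count = 2; pairs: (0,3), (2,4)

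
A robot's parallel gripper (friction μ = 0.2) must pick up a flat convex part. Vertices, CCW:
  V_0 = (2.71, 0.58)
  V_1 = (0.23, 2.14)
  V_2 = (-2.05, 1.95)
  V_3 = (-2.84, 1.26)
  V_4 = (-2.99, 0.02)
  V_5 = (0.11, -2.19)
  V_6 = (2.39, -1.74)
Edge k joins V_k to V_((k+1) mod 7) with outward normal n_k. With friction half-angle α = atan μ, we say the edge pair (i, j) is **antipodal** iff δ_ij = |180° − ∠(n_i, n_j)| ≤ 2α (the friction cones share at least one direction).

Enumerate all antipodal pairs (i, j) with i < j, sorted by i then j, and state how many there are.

α = atan 0.2 = 11.31°;  2α = 22.62°
n_0 = (+0.5325, +0.8465)
n_1 = (-0.0830, +0.9965)
n_2 = (-0.6578, +0.7532)
n_3 = (-0.9928, +0.1201)
n_4 = (-0.5805, -0.8143)
n_5 = (+0.1936, -0.9811)
n_6 = (+0.9906, -0.1366)
  (0,1): δ = 143.07°  ·
  (0,2): δ = 106.69°  ·
  (0,3): δ = 64.73°  ·
  (0,4): δ = 3.31°  ✓
  (0,5): δ = 43.34°  ·
  (0,6): δ = 114.32°  ·
  (1,2): δ = 143.63°  ·
  (1,3): δ = 101.66°  ·
  (1,4): δ = 40.25°  ·
  (1,5): δ = 6.40°  ✓
  (1,6): δ = 77.38°  ·
  (2,3): δ = 138.03°  ·
  (2,4): δ = 76.62°  ·
  (2,5): δ = 29.97°  ·
  (2,6): δ = 41.01°  ·
  (3,4): δ = 118.59°  ·
  (3,5): δ = 71.94°  ·
  (3,6): δ = 0.96°  ✓
  (4,5): δ = 133.35°  ·
  (4,6): δ = 62.37°  ·
  (5,6): δ = 109.02°  ·
antipodal pairs: 3

count = 3; pairs: (0,4), (1,5), (3,6)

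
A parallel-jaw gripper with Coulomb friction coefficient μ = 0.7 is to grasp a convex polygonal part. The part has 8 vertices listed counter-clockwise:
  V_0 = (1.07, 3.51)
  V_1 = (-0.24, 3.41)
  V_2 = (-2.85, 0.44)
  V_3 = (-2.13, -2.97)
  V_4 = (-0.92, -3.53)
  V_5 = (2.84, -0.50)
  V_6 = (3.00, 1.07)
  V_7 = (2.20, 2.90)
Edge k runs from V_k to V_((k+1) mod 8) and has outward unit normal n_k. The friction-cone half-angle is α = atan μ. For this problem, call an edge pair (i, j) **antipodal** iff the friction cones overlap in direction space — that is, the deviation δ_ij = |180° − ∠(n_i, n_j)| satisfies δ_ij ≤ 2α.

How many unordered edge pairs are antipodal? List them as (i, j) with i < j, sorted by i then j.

count = 12; pairs: (0,3), (0,4), (1,4), (1,5), (1,6), (2,4), (2,5), (2,6), (2,7), (3,6), (3,7), (4,7)

α = atan 0.7 = 34.99°;  2α = 69.98°
n_0 = (-0.0761, +0.9971)
n_1 = (-0.7512, +0.6601)
n_2 = (-0.9784, -0.2066)
n_3 = (-0.4200, -0.9075)
n_4 = (+0.6275, -0.7786)
n_5 = (+0.9948, -0.1014)
n_6 = (+0.9163, +0.4006)
n_7 = (+0.4750, +0.8800)
  (0,1): δ = 135.67°  ·
  (0,2): δ = 82.44°  ·
  (0,3): δ = 29.20°  ✓
  (0,4): δ = 34.50°  ✓
  (0,5): δ = 79.82°  ·
  (0,6): δ = 109.25°  ·
  (0,7): δ = 147.27°  ·
  (1,2): δ = 126.77°  ·
  (1,3): δ = 73.53°  ·
  (1,4): δ = 9.83°  ✓
  (1,5): δ = 35.49°  ✓
  (1,6): δ = 64.92°  ✓
  (1,7): δ = 102.95°  ·
  (2,3): δ = 126.76°  ·
  (2,4): δ = 63.06°  ✓
  (2,5): δ = 17.74°  ✓
  (2,6): δ = 11.69°  ✓
  (2,7): δ = 49.72°  ✓
  (3,4): δ = 116.30°  ·
  (3,5): δ = 70.98°  ·
  (3,6): δ = 41.55°  ✓
  (3,7): δ = 3.53°  ✓
  (4,5): δ = 134.68°  ·
  (4,6): δ = 105.25°  ·
  (4,7): δ = 67.22°  ✓
  (5,6): δ = 150.57°  ·
  (5,7): δ = 112.54°  ·
  (6,7): δ = 141.97°  ·
antipodal pairs: 12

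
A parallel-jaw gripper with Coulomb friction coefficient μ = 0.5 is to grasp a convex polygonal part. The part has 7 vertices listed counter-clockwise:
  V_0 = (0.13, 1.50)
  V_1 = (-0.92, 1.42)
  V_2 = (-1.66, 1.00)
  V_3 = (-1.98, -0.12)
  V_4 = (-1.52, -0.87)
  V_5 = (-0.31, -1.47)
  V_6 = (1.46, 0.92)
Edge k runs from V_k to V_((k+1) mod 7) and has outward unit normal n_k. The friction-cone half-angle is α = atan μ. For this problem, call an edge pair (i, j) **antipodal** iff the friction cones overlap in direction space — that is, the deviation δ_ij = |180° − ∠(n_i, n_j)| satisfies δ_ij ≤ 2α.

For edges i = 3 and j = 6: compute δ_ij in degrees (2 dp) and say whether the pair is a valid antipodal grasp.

α = atan 0.5 = 26.57°;  2α = 53.13°
edge 3: e_3 = (+0.46, -0.75);  n_3 = (-0.8524, -0.5228)
edge 6: e_6 = (-1.33, +0.58);  n_6 = (+0.3997, +0.9166)
∠(n_3, n_6) = 145.08°
δ = |180° − 145.08°| = 34.92°
34.92° ≤ 2α = 53.13°  →  valid

δ = 34.92°, valid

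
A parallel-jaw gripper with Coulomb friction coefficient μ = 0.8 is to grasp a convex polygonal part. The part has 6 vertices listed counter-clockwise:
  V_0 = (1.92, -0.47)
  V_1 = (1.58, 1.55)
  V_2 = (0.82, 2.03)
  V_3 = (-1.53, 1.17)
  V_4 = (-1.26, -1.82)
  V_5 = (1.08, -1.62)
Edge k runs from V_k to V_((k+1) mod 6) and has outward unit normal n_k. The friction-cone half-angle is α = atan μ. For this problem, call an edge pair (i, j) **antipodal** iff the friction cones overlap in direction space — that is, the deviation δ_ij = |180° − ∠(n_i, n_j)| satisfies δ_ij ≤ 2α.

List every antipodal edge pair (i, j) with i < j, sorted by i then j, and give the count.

count = 6; pairs: (0,3), (1,3), (1,4), (2,4), (2,5), (3,5)

α = atan 0.8 = 38.66°;  2α = 77.32°
n_0 = (+0.9861, +0.1660)
n_1 = (+0.5340, +0.8455)
n_2 = (-0.3437, +0.9391)
n_3 = (-0.9959, -0.0899)
n_4 = (+0.0852, -0.9964)
n_5 = (+0.8075, -0.5898)
  (0,1): δ = 131.83°  ·
  (0,2): δ = 79.45°  ·
  (0,3): δ = 4.39°  ✓
  (0,4): δ = 85.33°  ·
  (0,5): δ = 134.30°  ·
  (1,2): δ = 127.62°  ·
  (1,3): δ = 52.56°  ✓
  (1,4): δ = 37.16°  ✓
  (1,5): δ = 86.13°  ·
  (2,3): δ = 104.94°  ·
  (2,4): δ = 15.22°  ✓
  (2,5): δ = 33.75°  ✓
  (3,4): δ = 90.27°  ·
  (3,5): δ = 41.31°  ✓
  (4,5): δ = 131.03°  ·
antipodal pairs: 6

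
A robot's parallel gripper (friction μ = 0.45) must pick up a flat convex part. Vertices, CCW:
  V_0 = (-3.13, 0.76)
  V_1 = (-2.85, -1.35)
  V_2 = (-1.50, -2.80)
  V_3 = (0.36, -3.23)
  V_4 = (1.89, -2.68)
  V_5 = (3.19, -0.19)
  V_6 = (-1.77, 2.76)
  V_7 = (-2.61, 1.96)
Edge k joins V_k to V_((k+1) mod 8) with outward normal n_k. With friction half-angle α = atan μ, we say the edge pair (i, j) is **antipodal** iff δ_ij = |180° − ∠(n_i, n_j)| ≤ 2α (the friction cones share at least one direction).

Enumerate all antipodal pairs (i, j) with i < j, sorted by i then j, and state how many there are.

count = 7; pairs: (0,4), (1,5), (2,5), (3,6), (3,7), (4,6), (4,7)

α = atan 0.45 = 24.23°;  2α = 48.46°
n_0 = (-0.9913, -0.1315)
n_1 = (-0.7319, -0.6814)
n_2 = (-0.2252, -0.9743)
n_3 = (+0.3383, -0.9410)
n_4 = (+0.8865, -0.4628)
n_5 = (+0.5112, +0.8595)
n_6 = (-0.6897, +0.7241)
n_7 = (-0.9176, +0.3976)
  (0,1): δ = 144.60°  ·
  (0,2): δ = 110.58°  ·
  (0,3): δ = 77.79°  ·
  (0,4): δ = 35.13°  ✓
  (0,5): δ = 51.70°  ·
  (0,6): δ = 126.04°  ·
  (0,7): δ = 149.01°  ·
  (1,2): δ = 145.97°  ·
  (1,3): δ = 113.18°  ·
  (1,4): δ = 70.52°  ·
  (1,5): δ = 16.30°  ✓
  (1,6): δ = 90.65°  ·
  (1,7): δ = 113.62°  ·
  (2,3): δ = 147.21°  ·
  (2,4): δ = 104.55°  ·
  (2,5): δ = 17.73°  ✓
  (2,6): δ = 56.62°  ·
  (2,7): δ = 79.59°  ·
  (3,4): δ = 137.34°  ·
  (3,5): δ = 50.51°  ·
  (3,6): δ = 23.83°  ✓
  (3,7): δ = 46.80°  ✓
  (4,5): δ = 93.17°  ·
  (4,6): δ = 18.83°  ✓
  (4,7): δ = 4.14°  ✓
  (5,6): δ = 105.65°  ·
  (5,7): δ = 82.69°  ·
  (6,7): δ = 157.03°  ·
antipodal pairs: 7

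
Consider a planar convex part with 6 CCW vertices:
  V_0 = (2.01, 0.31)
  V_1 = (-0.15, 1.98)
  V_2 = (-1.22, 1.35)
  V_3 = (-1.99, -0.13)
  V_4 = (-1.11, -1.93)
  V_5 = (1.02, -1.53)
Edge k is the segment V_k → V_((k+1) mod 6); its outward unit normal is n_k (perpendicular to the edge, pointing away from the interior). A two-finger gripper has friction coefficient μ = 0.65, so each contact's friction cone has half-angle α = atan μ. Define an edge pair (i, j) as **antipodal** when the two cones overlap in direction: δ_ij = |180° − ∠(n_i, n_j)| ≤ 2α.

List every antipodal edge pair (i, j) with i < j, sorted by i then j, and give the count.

count = 7; pairs: (0,3), (0,4), (1,4), (1,5), (2,4), (2,5), (3,5)

α = atan 0.65 = 33.02°;  2α = 66.05°
n_0 = (+0.6117, +0.7911)
n_1 = (-0.5074, +0.8617)
n_2 = (-0.8871, +0.4615)
n_3 = (-0.8984, -0.4392)
n_4 = (+0.1846, -0.9828)
n_5 = (+0.8806, -0.4738)
  (0,1): δ = 111.80°  ·
  (0,2): δ = 79.78°  ·
  (0,3): δ = 26.24°  ✓
  (0,4): δ = 48.35°  ✓
  (0,5): δ = 99.43°  ·
  (1,2): δ = 147.98°  ·
  (1,3): δ = 94.44°  ·
  (1,4): δ = 19.85°  ✓
  (1,5): δ = 31.23°  ✓
  (2,3): δ = 126.46°  ·
  (2,4): δ = 51.88°  ✓
  (2,5): δ = 0.80°  ✓
  (3,4): δ = 105.42°  ·
  (3,5): δ = 54.34°  ✓
  (4,5): δ = 128.92°  ·
antipodal pairs: 7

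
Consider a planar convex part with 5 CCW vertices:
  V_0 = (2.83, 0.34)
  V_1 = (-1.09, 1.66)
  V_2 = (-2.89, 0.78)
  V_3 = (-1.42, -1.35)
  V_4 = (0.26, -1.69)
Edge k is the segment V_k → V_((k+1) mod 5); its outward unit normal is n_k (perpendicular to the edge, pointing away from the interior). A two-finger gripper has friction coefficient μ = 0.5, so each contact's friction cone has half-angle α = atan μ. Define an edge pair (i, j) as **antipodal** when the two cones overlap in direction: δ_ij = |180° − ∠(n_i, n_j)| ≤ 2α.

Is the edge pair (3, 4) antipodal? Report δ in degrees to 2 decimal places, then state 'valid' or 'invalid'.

α = atan 0.5 = 26.57°;  2α = 53.13°
edge 3: e_3 = (+1.68, -0.34);  n_3 = (-0.1984, -0.9801)
edge 4: e_4 = (+2.57, +2.03);  n_4 = (+0.6198, -0.7847)
∠(n_3, n_4) = 49.75°
δ = |180° − 49.75°| = 130.25°
130.25° > 2α = 53.13°  →  invalid

δ = 130.25°, invalid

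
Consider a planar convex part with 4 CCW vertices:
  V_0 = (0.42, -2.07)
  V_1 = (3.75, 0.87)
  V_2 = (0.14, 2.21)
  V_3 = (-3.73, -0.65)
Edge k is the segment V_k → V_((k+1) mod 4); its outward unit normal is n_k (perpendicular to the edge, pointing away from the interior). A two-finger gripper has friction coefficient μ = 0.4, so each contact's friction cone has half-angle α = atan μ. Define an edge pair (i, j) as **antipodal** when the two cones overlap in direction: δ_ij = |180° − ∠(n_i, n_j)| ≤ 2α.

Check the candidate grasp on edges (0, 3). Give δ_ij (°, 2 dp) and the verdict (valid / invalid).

α = atan 0.4 = 21.80°;  2α = 43.60°
edge 0: e_0 = (+3.33, +2.94);  n_0 = (+0.6618, -0.7496)
edge 3: e_3 = (+4.15, -1.42);  n_3 = (-0.3237, -0.9461)
∠(n_0, n_3) = 60.33°
δ = |180° − 60.33°| = 119.67°
119.67° > 2α = 43.60°  →  invalid

δ = 119.67°, invalid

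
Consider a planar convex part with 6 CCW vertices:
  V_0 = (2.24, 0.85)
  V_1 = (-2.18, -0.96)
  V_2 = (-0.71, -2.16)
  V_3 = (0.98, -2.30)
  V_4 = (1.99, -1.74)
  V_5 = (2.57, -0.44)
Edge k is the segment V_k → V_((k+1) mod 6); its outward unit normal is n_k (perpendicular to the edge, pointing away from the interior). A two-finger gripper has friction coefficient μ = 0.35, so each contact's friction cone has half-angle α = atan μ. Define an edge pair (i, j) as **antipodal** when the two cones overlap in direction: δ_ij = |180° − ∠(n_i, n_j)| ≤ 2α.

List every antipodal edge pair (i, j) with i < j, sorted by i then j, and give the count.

count = 3; pairs: (0,2), (0,3), (1,5)

α = atan 0.35 = 19.29°;  2α = 38.58°
n_0 = (-0.3790, +0.9254)
n_1 = (-0.6324, -0.7747)
n_2 = (-0.0826, -0.9966)
n_3 = (+0.4849, -0.8746)
n_4 = (+0.9132, -0.4074)
n_5 = (+0.9688, +0.2478)
  (0,1): δ = 61.49°  ·
  (0,2): δ = 27.00°  ✓
  (0,3): δ = 6.74°  ✓
  (0,4): δ = 43.69°  ·
  (0,5): δ = 82.08°  ·
  (1,2): δ = 145.51°  ·
  (1,3): δ = 111.77°  ·
  (1,4): δ = 74.82°  ·
  (1,5): δ = 36.42°  ✓
  (2,3): δ = 146.26°  ·
  (2,4): δ = 109.31°  ·
  (2,5): δ = 70.92°  ·
  (3,4): δ = 143.05°  ·
  (3,5): δ = 104.66°  ·
  (4,5): δ = 141.61°  ·
antipodal pairs: 3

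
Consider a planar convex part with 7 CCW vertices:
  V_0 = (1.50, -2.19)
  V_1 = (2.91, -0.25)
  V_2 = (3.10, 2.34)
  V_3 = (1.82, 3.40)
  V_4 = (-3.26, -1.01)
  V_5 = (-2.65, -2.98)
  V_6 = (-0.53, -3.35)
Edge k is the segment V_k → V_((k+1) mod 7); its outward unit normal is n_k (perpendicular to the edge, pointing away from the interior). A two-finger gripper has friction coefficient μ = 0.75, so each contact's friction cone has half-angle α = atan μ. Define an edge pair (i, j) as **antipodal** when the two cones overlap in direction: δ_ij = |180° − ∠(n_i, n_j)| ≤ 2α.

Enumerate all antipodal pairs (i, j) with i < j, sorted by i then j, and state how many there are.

count = 9; pairs: (0,3), (0,4), (1,3), (1,4), (2,4), (2,5), (2,6), (3,5), (3,6)

α = atan 0.75 = 36.87°;  2α = 73.74°
n_0 = (+0.8089, -0.5879)
n_1 = (+0.9973, -0.0732)
n_2 = (+0.6378, +0.7702)
n_3 = (-0.6556, +0.7551)
n_4 = (-0.9553, -0.2958)
n_5 = (-0.1719, -0.9851)
n_6 = (+0.4961, -0.8682)
  (0,1): δ = 148.19°  ·
  (0,2): δ = 93.62°  ·
  (0,3): δ = 13.03°  ✓
  (0,4): δ = 53.21°  ✓
  (0,5): δ = 116.11°  ·
  (0,6): δ = 155.75°  ·
  (1,2): δ = 125.43°  ·
  (1,3): δ = 44.84°  ✓
  (1,4): δ = 21.40°  ✓
  (1,5): δ = 84.30°  ·
  (1,6): δ = 123.94°  ·
  (2,3): δ = 99.41°  ·
  (2,4): δ = 33.17°  ✓
  (2,5): δ = 29.73°  ✓
  (2,6): δ = 69.37°  ✓
  (3,4): δ = 113.76°  ·
  (3,5): δ = 50.86°  ✓
  (3,6): δ = 11.22°  ✓
  (4,5): δ = 117.10°  ·
  (4,6): δ = 77.46°  ·
  (5,6): δ = 140.36°  ·
antipodal pairs: 9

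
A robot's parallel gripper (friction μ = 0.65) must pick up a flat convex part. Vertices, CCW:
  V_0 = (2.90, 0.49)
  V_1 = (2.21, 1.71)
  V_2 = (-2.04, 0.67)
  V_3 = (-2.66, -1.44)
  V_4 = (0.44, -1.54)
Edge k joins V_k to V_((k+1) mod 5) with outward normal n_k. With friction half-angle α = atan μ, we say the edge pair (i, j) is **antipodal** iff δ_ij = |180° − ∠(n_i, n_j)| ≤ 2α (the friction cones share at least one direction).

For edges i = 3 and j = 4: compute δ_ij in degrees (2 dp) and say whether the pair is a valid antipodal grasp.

δ = 138.62°, invalid

α = atan 0.65 = 33.02°;  2α = 66.05°
edge 3: e_3 = (+3.10, -0.10);  n_3 = (-0.0322, -0.9995)
edge 4: e_4 = (+2.46, +2.03);  n_4 = (+0.6365, -0.7713)
∠(n_3, n_4) = 41.38°
δ = |180° − 41.38°| = 138.62°
138.62° > 2α = 66.05°  →  invalid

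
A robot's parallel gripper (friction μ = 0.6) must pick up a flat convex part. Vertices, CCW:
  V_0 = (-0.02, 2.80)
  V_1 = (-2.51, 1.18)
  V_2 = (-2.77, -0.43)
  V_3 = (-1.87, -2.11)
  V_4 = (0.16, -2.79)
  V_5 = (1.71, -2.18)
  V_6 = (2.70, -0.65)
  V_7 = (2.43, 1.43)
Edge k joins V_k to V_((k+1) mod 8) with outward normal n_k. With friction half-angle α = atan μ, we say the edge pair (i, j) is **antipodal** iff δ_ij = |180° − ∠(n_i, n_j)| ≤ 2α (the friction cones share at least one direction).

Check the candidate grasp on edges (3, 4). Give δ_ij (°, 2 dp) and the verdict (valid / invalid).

α = atan 0.6 = 30.96°;  2α = 61.93°
edge 3: e_3 = (+2.03, -0.68);  n_3 = (-0.3176, -0.9482)
edge 4: e_4 = (+1.55, +0.61);  n_4 = (+0.3662, -0.9305)
∠(n_3, n_4) = 40.00°
δ = |180° − 40.00°| = 140.00°
140.00° > 2α = 61.93°  →  invalid

δ = 140.00°, invalid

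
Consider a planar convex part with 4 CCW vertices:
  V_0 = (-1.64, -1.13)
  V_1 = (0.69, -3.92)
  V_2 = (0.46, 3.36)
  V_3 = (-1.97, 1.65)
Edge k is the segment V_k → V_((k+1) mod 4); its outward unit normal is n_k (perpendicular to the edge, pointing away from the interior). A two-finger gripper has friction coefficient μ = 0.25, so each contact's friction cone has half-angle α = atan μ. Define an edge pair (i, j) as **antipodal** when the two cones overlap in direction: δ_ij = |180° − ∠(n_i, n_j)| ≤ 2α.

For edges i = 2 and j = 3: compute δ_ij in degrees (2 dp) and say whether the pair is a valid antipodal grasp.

α = atan 0.25 = 14.04°;  2α = 28.07°
edge 2: e_2 = (-2.43, -1.71);  n_2 = (-0.5755, +0.8178)
edge 3: e_3 = (+0.33, -2.78);  n_3 = (-0.9930, -0.1179)
∠(n_2, n_3) = 61.64°
δ = |180° − 61.64°| = 118.36°
118.36° > 2α = 28.07°  →  invalid

δ = 118.36°, invalid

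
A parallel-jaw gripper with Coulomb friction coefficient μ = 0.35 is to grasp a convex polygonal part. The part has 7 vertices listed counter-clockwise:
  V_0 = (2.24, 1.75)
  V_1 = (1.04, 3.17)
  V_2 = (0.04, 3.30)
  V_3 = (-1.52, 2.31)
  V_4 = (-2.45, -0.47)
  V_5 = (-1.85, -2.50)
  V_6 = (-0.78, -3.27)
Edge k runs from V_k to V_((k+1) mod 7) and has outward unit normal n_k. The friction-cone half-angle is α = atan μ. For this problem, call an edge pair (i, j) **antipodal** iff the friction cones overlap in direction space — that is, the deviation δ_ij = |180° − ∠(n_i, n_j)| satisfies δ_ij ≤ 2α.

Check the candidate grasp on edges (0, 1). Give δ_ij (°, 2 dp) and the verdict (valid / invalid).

α = atan 0.35 = 19.29°;  2α = 38.58°
edge 0: e_0 = (-1.20, +1.42);  n_0 = (+0.7638, +0.6455)
edge 1: e_1 = (-1.00, +0.13);  n_1 = (+0.1289, +0.9917)
∠(n_0, n_1) = 42.39°
δ = |180° − 42.39°| = 137.61°
137.61° > 2α = 38.58°  →  invalid

δ = 137.61°, invalid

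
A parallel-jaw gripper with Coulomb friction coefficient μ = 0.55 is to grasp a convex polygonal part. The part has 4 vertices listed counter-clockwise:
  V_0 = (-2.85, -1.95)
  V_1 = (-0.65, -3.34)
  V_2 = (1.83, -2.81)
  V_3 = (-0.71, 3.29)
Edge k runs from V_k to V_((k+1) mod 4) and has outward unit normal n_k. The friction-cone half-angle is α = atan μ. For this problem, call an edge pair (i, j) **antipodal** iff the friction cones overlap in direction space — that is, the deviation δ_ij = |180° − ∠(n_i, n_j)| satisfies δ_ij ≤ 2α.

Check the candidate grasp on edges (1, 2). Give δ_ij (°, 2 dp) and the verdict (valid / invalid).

δ = 79.46°, invalid

α = atan 0.55 = 28.81°;  2α = 57.62°
edge 1: e_1 = (+2.48, +0.53);  n_1 = (+0.2090, -0.9779)
edge 2: e_2 = (-2.54, +6.10);  n_2 = (+0.9232, +0.3844)
∠(n_1, n_2) = 100.54°
δ = |180° − 100.54°| = 79.46°
79.46° > 2α = 57.62°  →  invalid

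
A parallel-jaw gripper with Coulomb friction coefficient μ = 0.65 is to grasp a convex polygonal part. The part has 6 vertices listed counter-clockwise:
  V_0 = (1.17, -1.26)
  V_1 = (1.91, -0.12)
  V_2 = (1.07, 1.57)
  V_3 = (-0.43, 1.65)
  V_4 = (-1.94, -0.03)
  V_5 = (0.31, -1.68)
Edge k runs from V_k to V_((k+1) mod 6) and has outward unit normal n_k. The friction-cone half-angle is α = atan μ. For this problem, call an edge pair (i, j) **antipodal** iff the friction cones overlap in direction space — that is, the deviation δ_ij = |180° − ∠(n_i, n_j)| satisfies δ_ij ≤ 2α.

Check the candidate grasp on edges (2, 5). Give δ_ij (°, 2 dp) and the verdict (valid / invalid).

α = atan 0.65 = 33.02°;  2α = 66.05°
edge 2: e_2 = (-1.50, +0.08);  n_2 = (+0.0533, +0.9986)
edge 5: e_5 = (+0.86, +0.42);  n_5 = (+0.4388, -0.8986)
∠(n_2, n_5) = 150.92°
δ = |180° − 150.92°| = 29.08°
29.08° ≤ 2α = 66.05°  →  valid

δ = 29.08°, valid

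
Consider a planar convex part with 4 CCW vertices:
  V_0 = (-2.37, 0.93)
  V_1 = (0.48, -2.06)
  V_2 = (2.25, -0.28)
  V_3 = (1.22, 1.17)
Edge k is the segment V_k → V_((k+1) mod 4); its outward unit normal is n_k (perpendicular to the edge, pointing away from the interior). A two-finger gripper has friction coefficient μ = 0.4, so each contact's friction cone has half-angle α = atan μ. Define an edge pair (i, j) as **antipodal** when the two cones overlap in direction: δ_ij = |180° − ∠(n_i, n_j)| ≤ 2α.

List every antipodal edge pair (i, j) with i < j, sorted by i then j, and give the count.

count = 2; pairs: (0,2), (1,3)

α = atan 0.4 = 21.80°;  2α = 43.60°
n_0 = (-0.7239, -0.6900)
n_1 = (+0.7091, -0.7051)
n_2 = (+0.8153, +0.5791)
n_3 = (-0.0667, +0.9978)
  (0,1): δ = 88.47°  ·
  (0,2): δ = 8.24°  ✓
  (0,3): δ = 50.20°  ·
  (1,2): δ = 99.77°  ·
  (1,3): δ = 41.34°  ✓
  (2,3): δ = 121.56°  ·
antipodal pairs: 2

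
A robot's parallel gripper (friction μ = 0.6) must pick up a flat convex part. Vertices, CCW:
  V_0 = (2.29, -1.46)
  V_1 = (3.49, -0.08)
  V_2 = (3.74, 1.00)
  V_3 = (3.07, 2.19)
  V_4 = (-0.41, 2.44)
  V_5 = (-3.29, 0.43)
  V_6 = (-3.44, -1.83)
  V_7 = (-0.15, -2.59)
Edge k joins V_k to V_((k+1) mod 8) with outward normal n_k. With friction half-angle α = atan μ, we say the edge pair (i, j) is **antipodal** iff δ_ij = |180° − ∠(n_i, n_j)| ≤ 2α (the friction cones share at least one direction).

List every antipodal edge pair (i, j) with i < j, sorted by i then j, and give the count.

count = 12; pairs: (0,3), (0,4), (0,5), (1,4), (1,5), (2,5), (2,6), (3,6), (3,7), (4,6), (4,7), (5,7)

α = atan 0.6 = 30.96°;  2α = 61.93°
n_0 = (+0.7546, -0.6562)
n_1 = (+0.9742, -0.2255)
n_2 = (+0.8714, +0.4906)
n_3 = (+0.0717, +0.9974)
n_4 = (-0.5723, +0.8200)
n_5 = (-0.9978, +0.0662)
n_6 = (-0.2251, -0.9743)
n_7 = (+0.4202, -0.9074)
  (0,1): δ = 152.02°  ·
  (0,2): δ = 109.61°  ·
  (0,3): δ = 53.10°  ✓
  (0,4): δ = 14.08°  ✓
  (0,5): δ = 37.21°  ✓
  (0,6): δ = 118.00°  ·
  (0,7): δ = 155.86°  ·
  (1,2): δ = 137.59°  ·
  (1,3): δ = 81.08°  ·
  (1,4): δ = 42.05°  ✓
  (1,5): δ = 9.24°  ✓
  (1,6): δ = 90.03°  ·
  (1,7): δ = 127.88°  ·
  (2,3): δ = 123.49°  ·
  (2,4): δ = 84.47°  ·
  (2,5): δ = 33.18°  ✓
  (2,6): δ = 47.61°  ✓
  (2,7): δ = 85.47°  ·
  (3,4): δ = 140.98°  ·
  (3,5): δ = 89.69°  ·
  (3,6): δ = 8.90°  ✓
  (3,7): δ = 28.96°  ✓
  (4,5): δ = 128.71°  ·
  (4,6): δ = 47.92°  ✓
  (4,7): δ = 10.06°  ✓
  (5,6): δ = 99.21°  ·
  (5,7): δ = 61.35°  ✓
  (6,7): δ = 142.14°  ·
antipodal pairs: 12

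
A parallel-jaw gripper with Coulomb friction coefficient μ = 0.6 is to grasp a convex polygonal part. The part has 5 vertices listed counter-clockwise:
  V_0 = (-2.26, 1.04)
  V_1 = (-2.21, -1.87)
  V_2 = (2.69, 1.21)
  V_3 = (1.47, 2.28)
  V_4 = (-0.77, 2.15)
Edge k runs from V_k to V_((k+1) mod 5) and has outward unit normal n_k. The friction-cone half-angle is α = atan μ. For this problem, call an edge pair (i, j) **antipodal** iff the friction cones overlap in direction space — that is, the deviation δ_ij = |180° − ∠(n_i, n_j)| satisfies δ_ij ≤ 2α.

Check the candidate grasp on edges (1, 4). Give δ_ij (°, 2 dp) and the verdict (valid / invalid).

δ = 4.53°, valid

α = atan 0.6 = 30.96°;  2α = 61.93°
edge 1: e_1 = (+4.90, +3.08);  n_1 = (+0.5322, -0.8466)
edge 4: e_4 = (-1.49, -1.11);  n_4 = (-0.5974, +0.8019)
∠(n_1, n_4) = 175.47°
δ = |180° − 175.47°| = 4.53°
4.53° ≤ 2α = 61.93°  →  valid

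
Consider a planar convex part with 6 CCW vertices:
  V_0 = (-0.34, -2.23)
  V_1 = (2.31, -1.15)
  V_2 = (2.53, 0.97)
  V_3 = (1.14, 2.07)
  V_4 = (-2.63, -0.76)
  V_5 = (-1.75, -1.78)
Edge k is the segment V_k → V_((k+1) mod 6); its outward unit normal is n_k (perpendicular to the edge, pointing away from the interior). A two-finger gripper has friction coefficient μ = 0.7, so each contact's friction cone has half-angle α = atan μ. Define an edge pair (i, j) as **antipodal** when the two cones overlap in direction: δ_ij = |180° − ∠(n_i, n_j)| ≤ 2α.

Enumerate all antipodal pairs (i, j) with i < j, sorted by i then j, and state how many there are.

α = atan 0.7 = 34.99°;  2α = 69.98°
n_0 = (+0.3774, -0.9260)
n_1 = (+0.9947, -0.1032)
n_2 = (+0.6206, +0.7842)
n_3 = (-0.6003, +0.7997)
n_4 = (-0.7572, -0.6532)
n_5 = (-0.3040, -0.9527)
  (0,1): δ = 118.10°  ·
  (0,2): δ = 60.53°  ✓
  (0,3): δ = 14.72°  ✓
  (0,4): δ = 108.61°  ·
  (0,5): δ = 140.13°  ·
  (1,2): δ = 122.43°  ·
  (1,3): δ = 47.18°  ✓
  (1,4): δ = 46.71°  ✓
  (1,5): δ = 78.22°  ·
  (2,3): δ = 104.75°  ·
  (2,4): δ = 10.86°  ✓
  (2,5): δ = 20.66°  ✓
  (3,4): δ = 86.11°  ·
  (3,5): δ = 54.59°  ✓
  (4,5): δ = 148.49°  ·
antipodal pairs: 7

count = 7; pairs: (0,2), (0,3), (1,3), (1,4), (2,4), (2,5), (3,5)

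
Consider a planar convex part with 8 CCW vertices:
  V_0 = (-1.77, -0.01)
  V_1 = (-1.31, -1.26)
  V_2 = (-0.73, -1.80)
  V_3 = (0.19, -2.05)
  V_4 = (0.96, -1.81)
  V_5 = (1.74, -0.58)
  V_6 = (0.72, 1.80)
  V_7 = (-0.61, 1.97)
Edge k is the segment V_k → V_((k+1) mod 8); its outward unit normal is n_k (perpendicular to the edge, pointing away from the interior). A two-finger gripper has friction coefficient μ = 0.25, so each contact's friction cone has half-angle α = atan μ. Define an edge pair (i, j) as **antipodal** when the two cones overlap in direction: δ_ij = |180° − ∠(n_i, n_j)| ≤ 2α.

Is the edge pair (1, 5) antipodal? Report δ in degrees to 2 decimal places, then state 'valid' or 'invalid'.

α = atan 0.25 = 14.04°;  2α = 28.07°
edge 1: e_1 = (+0.58, -0.54);  n_1 = (-0.6814, -0.7319)
edge 5: e_5 = (-1.02, +2.38);  n_5 = (+0.9191, +0.3939)
∠(n_1, n_5) = 156.15°
δ = |180° − 156.15°| = 23.85°
23.85° ≤ 2α = 28.07°  →  valid

δ = 23.85°, valid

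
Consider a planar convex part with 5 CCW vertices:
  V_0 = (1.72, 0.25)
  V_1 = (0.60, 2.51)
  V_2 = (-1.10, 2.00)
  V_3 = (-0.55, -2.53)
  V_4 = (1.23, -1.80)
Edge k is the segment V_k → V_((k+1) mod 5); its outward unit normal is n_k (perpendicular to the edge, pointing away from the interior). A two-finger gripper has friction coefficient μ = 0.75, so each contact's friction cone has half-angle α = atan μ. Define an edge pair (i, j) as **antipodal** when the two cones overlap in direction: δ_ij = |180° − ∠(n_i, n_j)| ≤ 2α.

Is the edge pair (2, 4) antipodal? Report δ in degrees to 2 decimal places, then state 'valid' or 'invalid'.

α = atan 0.75 = 36.87°;  2α = 73.74°
edge 2: e_2 = (+0.55, -4.53);  n_2 = (-0.9927, -0.1205)
edge 4: e_4 = (+0.49, +2.05);  n_4 = (+0.9726, -0.2325)
∠(n_2, n_4) = 159.63°
δ = |180° − 159.63°| = 20.37°
20.37° ≤ 2α = 73.74°  →  valid

δ = 20.37°, valid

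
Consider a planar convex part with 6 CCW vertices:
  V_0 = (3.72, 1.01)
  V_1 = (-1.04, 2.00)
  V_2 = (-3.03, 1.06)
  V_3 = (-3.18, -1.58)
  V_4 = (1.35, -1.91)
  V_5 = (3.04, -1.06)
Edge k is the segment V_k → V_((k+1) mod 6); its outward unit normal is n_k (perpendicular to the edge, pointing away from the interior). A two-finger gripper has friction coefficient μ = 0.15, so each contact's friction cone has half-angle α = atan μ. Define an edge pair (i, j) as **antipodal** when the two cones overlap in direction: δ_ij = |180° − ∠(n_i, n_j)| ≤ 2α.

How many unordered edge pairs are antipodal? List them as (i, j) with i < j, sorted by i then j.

count = 3; pairs: (0,3), (1,4), (2,5)

α = atan 0.15 = 8.53°;  2α = 17.06°
n_0 = (+0.2036, +0.9790)
n_1 = (-0.4271, +0.9042)
n_2 = (-0.9984, +0.0567)
n_3 = (-0.0727, -0.9974)
n_4 = (+0.4493, -0.8934)
n_5 = (+0.9501, -0.3121)
  (0,1): δ = 142.97°  ·
  (0,2): δ = 81.50°  ·
  (0,3): δ = 7.58°  ✓
  (0,4): δ = 38.45°  ·
  (0,5): δ = 83.56°  ·
  (1,2): δ = 118.54°  ·
  (1,3): δ = 29.45°  ·
  (1,4): δ = 1.42°  ✓
  (1,5): δ = 46.53°  ·
  (2,3): δ = 90.91°  ·
  (2,4): δ = 60.05°  ·
  (2,5): δ = 14.93°  ✓
  (3,4): δ = 149.13°  ·
  (3,5): δ = 104.02°  ·
  (4,5): δ = 134.89°  ·
antipodal pairs: 3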